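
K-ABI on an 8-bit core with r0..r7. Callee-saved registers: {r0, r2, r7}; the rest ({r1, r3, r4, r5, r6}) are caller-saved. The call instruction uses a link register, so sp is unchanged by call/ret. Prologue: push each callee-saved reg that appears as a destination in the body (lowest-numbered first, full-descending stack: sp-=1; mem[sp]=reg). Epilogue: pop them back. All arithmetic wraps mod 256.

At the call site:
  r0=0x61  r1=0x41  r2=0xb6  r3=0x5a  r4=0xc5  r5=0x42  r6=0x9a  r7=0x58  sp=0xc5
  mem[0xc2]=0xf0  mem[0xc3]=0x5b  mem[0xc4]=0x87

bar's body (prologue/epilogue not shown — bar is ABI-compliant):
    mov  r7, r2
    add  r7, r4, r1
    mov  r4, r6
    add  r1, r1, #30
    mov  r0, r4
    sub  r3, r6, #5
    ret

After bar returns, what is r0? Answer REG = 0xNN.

REG = 0x61

prologue: push r0 → mem[0xc4]=0x61, sp=0xc4
prologue: push r7 → mem[0xc3]=0x58, sp=0xc3
body[0] mov  r7, r2 → r7=0xb6
body[1] add  r7, r4, r1 → r7=0x06
body[2] mov  r4, r6 → r4=0x9a
body[3] add  r1, r1, #30 → r1=0x5f
body[4] mov  r0, r4 → r0=0x9a
body[5] sub  r3, r6, #5 → r3=0x95
epilogue: pop r7=0x58, sp=0xc4
epilogue: pop r0=0x61, sp=0xc5
r0 is callee-saved → restored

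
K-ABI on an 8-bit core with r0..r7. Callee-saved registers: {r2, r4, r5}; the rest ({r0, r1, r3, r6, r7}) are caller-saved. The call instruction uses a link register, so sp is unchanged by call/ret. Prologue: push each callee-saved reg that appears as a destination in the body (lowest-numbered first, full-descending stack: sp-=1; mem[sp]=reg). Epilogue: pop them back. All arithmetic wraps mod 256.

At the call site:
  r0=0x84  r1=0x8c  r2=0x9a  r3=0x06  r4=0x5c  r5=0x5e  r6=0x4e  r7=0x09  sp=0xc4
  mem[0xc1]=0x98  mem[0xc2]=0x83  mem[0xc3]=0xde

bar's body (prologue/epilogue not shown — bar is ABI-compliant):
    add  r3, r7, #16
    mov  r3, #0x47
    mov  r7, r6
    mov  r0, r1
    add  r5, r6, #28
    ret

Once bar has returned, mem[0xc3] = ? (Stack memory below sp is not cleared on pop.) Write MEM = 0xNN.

MEM = 0x5e

prologue: push r5 → mem[0xc3]=0x5e, sp=0xc3
body[0] add  r3, r7, #16 → r3=0x19
body[1] mov  r3, #0x47 → r3=0x47
body[2] mov  r7, r6 → r7=0x4e
body[3] mov  r0, r1 → r0=0x8c
body[4] add  r5, r6, #28 → r5=0x6a
epilogue: pop r5=0x5e, sp=0xc4
prologue pushed ['r5'] at ['0xc3']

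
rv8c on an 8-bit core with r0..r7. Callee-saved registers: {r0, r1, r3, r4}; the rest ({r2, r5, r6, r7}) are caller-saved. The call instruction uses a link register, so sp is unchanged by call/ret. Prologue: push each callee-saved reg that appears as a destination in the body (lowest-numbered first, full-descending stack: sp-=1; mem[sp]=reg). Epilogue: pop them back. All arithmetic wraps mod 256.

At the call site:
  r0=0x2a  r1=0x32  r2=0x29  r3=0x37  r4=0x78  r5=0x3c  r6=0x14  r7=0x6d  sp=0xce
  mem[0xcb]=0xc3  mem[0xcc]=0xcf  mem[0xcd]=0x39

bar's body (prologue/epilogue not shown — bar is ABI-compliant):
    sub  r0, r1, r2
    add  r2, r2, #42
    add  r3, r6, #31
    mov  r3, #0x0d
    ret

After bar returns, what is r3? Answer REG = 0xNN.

prologue: push r0 → mem[0xcd]=0x2a, sp=0xcd
prologue: push r3 → mem[0xcc]=0x37, sp=0xcc
body[0] sub  r0, r1, r2 → r0=0x09
body[1] add  r2, r2, #42 → r2=0x53
body[2] add  r3, r6, #31 → r3=0x33
body[3] mov  r3, #0x0d → r3=0x0d
epilogue: pop r3=0x37, sp=0xcd
epilogue: pop r0=0x2a, sp=0xce
r3 is callee-saved → restored

REG = 0x37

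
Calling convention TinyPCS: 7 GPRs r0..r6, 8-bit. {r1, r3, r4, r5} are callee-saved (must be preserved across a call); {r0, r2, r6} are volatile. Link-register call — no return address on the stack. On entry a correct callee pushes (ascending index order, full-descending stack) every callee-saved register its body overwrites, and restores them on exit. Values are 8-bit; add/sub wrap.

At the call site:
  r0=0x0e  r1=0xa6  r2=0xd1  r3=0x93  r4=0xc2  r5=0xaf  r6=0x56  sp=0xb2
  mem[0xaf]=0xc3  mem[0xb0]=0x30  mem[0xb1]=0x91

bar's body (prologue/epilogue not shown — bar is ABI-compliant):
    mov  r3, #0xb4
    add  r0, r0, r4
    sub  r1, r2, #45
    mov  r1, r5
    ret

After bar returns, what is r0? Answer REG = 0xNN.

REG = 0xd0

prologue: push r1 → mem[0xb1]=0xa6, sp=0xb1
prologue: push r3 → mem[0xb0]=0x93, sp=0xb0
body[0] mov  r3, #0xb4 → r3=0xb4
body[1] add  r0, r0, r4 → r0=0xd0
body[2] sub  r1, r2, #45 → r1=0xa4
body[3] mov  r1, r5 → r1=0xaf
epilogue: pop r3=0x93, sp=0xb1
epilogue: pop r1=0xa6, sp=0xb2
r0 is caller-saved → body value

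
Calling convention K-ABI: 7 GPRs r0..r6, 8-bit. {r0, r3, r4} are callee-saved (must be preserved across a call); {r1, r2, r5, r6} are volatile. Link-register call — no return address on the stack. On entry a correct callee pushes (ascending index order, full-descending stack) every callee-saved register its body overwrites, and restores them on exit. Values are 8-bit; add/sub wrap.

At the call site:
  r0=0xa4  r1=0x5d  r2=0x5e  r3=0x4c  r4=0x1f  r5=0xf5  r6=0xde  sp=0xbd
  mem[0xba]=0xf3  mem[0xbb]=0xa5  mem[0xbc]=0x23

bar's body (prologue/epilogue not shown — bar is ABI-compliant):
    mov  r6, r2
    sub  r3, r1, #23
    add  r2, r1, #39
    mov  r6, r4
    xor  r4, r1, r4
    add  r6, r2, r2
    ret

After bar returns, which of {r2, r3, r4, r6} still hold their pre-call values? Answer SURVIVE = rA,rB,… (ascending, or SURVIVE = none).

SURVIVE = r3,r4

prologue: push r3 → mem[0xbc]=0x4c, sp=0xbc
prologue: push r4 → mem[0xbb]=0x1f, sp=0xbb
body[0] mov  r6, r2 → r6=0x5e
body[1] sub  r3, r1, #23 → r3=0x46
body[2] add  r2, r1, #39 → r2=0x84
body[3] mov  r6, r4 → r6=0x1f
body[4] xor  r4, r1, r4 → r4=0x42
body[5] add  r6, r2, r2 → r6=0x08
epilogue: pop r4=0x1f, sp=0xbc
epilogue: pop r3=0x4c, sp=0xbd
r2: caller-saved, written=True
r3: callee-saved, written=True
r4: callee-saved, written=True
r6: caller-saved, written=True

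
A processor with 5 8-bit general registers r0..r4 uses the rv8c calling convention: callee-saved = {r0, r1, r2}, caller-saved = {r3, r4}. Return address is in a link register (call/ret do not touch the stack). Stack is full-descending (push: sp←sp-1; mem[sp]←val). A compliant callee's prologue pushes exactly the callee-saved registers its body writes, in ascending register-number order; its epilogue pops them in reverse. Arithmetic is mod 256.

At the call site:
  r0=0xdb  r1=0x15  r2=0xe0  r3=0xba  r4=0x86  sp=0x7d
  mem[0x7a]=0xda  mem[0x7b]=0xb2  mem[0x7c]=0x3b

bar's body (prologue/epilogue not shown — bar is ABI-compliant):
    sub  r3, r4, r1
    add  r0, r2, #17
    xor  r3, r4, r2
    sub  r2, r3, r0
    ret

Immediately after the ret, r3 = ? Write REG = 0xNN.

prologue: push r0 -> mem[0x7c]=0xdb, sp=0x7c
prologue: push r2 -> mem[0x7b]=0xe0, sp=0x7b
body[0] sub  r3, r4, r1 -> r3=0x71
body[1] add  r0, r2, #17 -> r0=0xf1
body[2] xor  r3, r4, r2 -> r3=0x66
body[3] sub  r2, r3, r0 -> r2=0x75
epilogue: pop r2=0xe0, sp=0x7c
epilogue: pop r0=0xdb, sp=0x7d
r3 is caller-saved -> body value

REG = 0x66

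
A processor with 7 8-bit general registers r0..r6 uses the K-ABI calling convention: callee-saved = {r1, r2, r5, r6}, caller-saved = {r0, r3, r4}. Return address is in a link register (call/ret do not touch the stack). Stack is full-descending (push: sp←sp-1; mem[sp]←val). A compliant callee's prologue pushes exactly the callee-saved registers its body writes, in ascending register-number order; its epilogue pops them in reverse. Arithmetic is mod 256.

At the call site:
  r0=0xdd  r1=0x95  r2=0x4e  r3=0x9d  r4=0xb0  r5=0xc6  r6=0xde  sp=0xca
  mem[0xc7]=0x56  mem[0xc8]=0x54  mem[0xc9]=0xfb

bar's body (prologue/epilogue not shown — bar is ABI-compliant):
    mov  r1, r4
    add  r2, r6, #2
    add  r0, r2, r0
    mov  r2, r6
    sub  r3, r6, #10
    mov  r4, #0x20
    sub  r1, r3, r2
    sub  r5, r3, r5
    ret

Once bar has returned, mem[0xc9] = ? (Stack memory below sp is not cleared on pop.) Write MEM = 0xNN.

prologue: push r1 -> mem[0xc9]=0x95, sp=0xc9
prologue: push r2 -> mem[0xc8]=0x4e, sp=0xc8
prologue: push r5 -> mem[0xc7]=0xc6, sp=0xc7
body[0] mov  r1, r4 -> r1=0xb0
body[1] add  r2, r6, #2 -> r2=0xe0
body[2] add  r0, r2, r0 -> r0=0xbd
body[3] mov  r2, r6 -> r2=0xde
body[4] sub  r3, r6, #10 -> r3=0xd4
body[5] mov  r4, #0x20 -> r4=0x20
body[6] sub  r1, r3, r2 -> r1=0xf6
body[7] sub  r5, r3, r5 -> r5=0x0e
epilogue: pop r5=0xc6, sp=0xc8
epilogue: pop r2=0x4e, sp=0xc9
epilogue: pop r1=0x95, sp=0xca
prologue pushed ['r1', 'r2', 'r5'] at ['0xc9', '0xc8', '0xc7']

MEM = 0x95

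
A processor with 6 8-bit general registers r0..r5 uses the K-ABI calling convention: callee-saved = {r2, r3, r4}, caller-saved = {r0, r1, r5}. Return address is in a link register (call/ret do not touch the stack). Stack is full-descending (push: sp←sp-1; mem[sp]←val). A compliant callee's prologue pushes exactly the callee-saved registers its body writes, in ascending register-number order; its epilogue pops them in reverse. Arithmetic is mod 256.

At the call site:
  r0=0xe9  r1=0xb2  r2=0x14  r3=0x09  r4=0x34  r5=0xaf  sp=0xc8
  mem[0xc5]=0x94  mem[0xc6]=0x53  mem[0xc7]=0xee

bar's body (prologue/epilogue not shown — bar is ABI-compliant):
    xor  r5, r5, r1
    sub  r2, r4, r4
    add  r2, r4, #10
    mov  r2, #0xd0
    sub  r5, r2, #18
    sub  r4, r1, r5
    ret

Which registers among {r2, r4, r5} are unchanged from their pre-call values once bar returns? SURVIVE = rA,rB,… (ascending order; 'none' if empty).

prologue: push r2 → mem[0xc7]=0x14, sp=0xc7
prologue: push r4 → mem[0xc6]=0x34, sp=0xc6
body[0] xor  r5, r5, r1 → r5=0x1d
body[1] sub  r2, r4, r4 → r2=0x00
body[2] add  r2, r4, #10 → r2=0x3e
body[3] mov  r2, #0xd0 → r2=0xd0
body[4] sub  r5, r2, #18 → r5=0xbe
body[5] sub  r4, r1, r5 → r4=0xf4
epilogue: pop r4=0x34, sp=0xc7
epilogue: pop r2=0x14, sp=0xc8
r2: callee-saved, written=True
r4: callee-saved, written=True
r5: caller-saved, written=True

SURVIVE = r2,r4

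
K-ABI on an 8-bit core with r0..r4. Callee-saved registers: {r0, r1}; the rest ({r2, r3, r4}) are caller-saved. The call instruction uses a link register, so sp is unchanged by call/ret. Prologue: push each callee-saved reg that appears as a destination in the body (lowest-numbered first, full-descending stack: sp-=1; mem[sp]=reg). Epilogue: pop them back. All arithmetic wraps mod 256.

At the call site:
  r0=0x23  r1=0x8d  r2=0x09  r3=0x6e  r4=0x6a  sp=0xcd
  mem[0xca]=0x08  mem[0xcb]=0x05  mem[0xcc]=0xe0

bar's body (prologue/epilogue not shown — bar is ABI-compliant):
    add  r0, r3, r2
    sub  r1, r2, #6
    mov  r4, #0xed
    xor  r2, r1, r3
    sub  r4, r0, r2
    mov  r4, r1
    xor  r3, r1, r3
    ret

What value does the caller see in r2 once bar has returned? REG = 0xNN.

REG = 0x6d

prologue: push r0 → mem[0xcc]=0x23, sp=0xcc
prologue: push r1 → mem[0xcb]=0x8d, sp=0xcb
body[0] add  r0, r3, r2 → r0=0x77
body[1] sub  r1, r2, #6 → r1=0x03
body[2] mov  r4, #0xed → r4=0xed
body[3] xor  r2, r1, r3 → r2=0x6d
body[4] sub  r4, r0, r2 → r4=0x0a
body[5] mov  r4, r1 → r4=0x03
body[6] xor  r3, r1, r3 → r3=0x6d
epilogue: pop r1=0x8d, sp=0xcc
epilogue: pop r0=0x23, sp=0xcd
r2 is caller-saved → body value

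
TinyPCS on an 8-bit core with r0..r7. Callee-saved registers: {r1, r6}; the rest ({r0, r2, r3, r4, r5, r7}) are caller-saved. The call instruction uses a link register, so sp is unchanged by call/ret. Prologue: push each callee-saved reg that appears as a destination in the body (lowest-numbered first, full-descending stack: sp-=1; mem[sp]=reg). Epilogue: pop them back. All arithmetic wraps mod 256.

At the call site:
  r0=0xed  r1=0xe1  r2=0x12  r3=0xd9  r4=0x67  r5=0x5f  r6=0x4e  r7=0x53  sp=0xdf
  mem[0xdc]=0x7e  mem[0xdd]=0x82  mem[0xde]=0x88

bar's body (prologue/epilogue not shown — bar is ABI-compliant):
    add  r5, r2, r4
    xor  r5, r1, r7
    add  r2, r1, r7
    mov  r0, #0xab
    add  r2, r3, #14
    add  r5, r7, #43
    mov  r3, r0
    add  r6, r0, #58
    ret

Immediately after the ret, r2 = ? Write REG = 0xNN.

prologue: push r6 -> mem[0xde]=0x4e, sp=0xde
body[0] add  r5, r2, r4 -> r5=0x79
body[1] xor  r5, r1, r7 -> r5=0xb2
body[2] add  r2, r1, r7 -> r2=0x34
body[3] mov  r0, #0xab -> r0=0xab
body[4] add  r2, r3, #14 -> r2=0xe7
body[5] add  r5, r7, #43 -> r5=0x7e
body[6] mov  r3, r0 -> r3=0xab
body[7] add  r6, r0, #58 -> r6=0xe5
epilogue: pop r6=0x4e, sp=0xdf
r2 is caller-saved -> body value

REG = 0xe7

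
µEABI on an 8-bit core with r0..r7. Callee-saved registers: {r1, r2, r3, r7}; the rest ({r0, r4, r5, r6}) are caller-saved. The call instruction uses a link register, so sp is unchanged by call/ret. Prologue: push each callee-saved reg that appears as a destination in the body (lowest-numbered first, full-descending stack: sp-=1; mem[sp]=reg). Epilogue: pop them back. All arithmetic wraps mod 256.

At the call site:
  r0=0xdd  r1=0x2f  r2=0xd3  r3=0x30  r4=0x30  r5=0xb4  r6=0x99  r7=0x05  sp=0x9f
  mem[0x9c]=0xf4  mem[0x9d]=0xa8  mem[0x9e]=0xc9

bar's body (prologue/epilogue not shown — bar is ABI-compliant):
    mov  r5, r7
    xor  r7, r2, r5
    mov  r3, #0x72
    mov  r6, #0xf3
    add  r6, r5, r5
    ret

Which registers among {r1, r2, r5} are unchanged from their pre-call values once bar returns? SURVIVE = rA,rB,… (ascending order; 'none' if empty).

prologue: push r3 → mem[0x9e]=0x30, sp=0x9e
prologue: push r7 → mem[0x9d]=0x05, sp=0x9d
body[0] mov  r5, r7 → r5=0x05
body[1] xor  r7, r2, r5 → r7=0xd6
body[2] mov  r3, #0x72 → r3=0x72
body[3] mov  r6, #0xf3 → r6=0xf3
body[4] add  r6, r5, r5 → r6=0x0a
epilogue: pop r7=0x05, sp=0x9e
epilogue: pop r3=0x30, sp=0x9f
r1: callee-saved, written=False
r2: callee-saved, written=False
r5: caller-saved, written=True

SURVIVE = r1,r2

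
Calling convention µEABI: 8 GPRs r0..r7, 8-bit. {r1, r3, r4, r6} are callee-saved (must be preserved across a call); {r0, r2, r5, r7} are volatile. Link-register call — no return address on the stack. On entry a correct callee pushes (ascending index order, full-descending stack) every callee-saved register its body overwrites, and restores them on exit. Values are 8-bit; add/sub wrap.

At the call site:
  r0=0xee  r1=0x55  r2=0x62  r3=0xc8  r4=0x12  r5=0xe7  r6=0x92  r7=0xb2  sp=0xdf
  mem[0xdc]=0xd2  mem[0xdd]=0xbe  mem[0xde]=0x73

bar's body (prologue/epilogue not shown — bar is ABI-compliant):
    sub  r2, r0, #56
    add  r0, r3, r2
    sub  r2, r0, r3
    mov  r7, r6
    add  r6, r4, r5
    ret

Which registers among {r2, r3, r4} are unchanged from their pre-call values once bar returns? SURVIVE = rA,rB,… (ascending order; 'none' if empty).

prologue: push r6 -> mem[0xde]=0x92, sp=0xde
body[0] sub  r2, r0, #56 -> r2=0xb6
body[1] add  r0, r3, r2 -> r0=0x7e
body[2] sub  r2, r0, r3 -> r2=0xb6
body[3] mov  r7, r6 -> r7=0x92
body[4] add  r6, r4, r5 -> r6=0xf9
epilogue: pop r6=0x92, sp=0xdf
r2: caller-saved, written=True
r3: callee-saved, written=False
r4: callee-saved, written=False

SURVIVE = r3,r4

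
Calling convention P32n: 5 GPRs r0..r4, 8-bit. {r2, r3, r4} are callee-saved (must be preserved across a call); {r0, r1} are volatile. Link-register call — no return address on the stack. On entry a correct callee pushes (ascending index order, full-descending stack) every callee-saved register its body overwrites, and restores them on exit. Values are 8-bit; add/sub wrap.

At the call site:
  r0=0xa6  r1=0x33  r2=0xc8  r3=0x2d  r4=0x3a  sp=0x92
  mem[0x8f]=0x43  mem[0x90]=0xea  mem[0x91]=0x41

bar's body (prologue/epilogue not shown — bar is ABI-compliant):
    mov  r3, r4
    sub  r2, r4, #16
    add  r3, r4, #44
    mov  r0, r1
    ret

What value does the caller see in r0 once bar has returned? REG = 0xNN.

prologue: push r2 → mem[0x91]=0xc8, sp=0x91
prologue: push r3 → mem[0x90]=0x2d, sp=0x90
body[0] mov  r3, r4 → r3=0x3a
body[1] sub  r2, r4, #16 → r2=0x2a
body[2] add  r3, r4, #44 → r3=0x66
body[3] mov  r0, r1 → r0=0x33
epilogue: pop r3=0x2d, sp=0x91
epilogue: pop r2=0xc8, sp=0x92
r0 is caller-saved → body value

REG = 0x33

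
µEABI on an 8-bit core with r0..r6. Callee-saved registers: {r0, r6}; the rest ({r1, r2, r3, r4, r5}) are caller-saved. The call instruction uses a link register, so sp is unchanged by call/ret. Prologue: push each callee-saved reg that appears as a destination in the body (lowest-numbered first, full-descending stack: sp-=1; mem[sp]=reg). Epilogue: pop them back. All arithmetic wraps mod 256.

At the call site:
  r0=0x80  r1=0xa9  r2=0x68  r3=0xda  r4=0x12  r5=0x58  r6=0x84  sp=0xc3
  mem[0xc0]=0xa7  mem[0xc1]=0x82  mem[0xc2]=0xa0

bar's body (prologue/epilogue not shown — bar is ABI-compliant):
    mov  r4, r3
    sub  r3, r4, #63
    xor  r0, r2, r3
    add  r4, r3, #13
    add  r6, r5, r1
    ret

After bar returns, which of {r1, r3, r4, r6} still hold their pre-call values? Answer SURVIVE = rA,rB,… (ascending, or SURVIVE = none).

prologue: push r0 → mem[0xc2]=0x80, sp=0xc2
prologue: push r6 → mem[0xc1]=0x84, sp=0xc1
body[0] mov  r4, r3 → r4=0xda
body[1] sub  r3, r4, #63 → r3=0x9b
body[2] xor  r0, r2, r3 → r0=0xf3
body[3] add  r4, r3, #13 → r4=0xa8
body[4] add  r6, r5, r1 → r6=0x01
epilogue: pop r6=0x84, sp=0xc2
epilogue: pop r0=0x80, sp=0xc3
r1: caller-saved, written=False
r3: caller-saved, written=True
r4: caller-saved, written=True
r6: callee-saved, written=True

SURVIVE = r1,r6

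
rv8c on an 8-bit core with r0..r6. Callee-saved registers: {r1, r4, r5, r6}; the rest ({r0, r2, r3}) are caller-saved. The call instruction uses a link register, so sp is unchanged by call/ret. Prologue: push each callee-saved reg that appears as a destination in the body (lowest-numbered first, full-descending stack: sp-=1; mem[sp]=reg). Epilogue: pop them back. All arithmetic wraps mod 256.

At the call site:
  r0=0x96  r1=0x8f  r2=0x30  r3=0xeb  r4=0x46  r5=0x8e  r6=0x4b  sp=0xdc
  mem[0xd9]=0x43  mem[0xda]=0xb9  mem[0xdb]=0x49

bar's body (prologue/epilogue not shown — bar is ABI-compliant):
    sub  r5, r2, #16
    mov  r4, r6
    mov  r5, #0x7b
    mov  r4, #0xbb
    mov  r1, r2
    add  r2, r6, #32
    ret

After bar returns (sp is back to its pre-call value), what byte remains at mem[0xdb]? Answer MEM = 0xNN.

MEM = 0x8f

prologue: push r1 -> mem[0xdb]=0x8f, sp=0xdb
prologue: push r4 -> mem[0xda]=0x46, sp=0xda
prologue: push r5 -> mem[0xd9]=0x8e, sp=0xd9
body[0] sub  r5, r2, #16 -> r5=0x20
body[1] mov  r4, r6 -> r4=0x4b
body[2] mov  r5, #0x7b -> r5=0x7b
body[3] mov  r4, #0xbb -> r4=0xbb
body[4] mov  r1, r2 -> r1=0x30
body[5] add  r2, r6, #32 -> r2=0x6b
epilogue: pop r5=0x8e, sp=0xda
epilogue: pop r4=0x46, sp=0xdb
epilogue: pop r1=0x8f, sp=0xdc
prologue pushed ['r1', 'r4', 'r5'] at ['0xdb', '0xda', '0xd9']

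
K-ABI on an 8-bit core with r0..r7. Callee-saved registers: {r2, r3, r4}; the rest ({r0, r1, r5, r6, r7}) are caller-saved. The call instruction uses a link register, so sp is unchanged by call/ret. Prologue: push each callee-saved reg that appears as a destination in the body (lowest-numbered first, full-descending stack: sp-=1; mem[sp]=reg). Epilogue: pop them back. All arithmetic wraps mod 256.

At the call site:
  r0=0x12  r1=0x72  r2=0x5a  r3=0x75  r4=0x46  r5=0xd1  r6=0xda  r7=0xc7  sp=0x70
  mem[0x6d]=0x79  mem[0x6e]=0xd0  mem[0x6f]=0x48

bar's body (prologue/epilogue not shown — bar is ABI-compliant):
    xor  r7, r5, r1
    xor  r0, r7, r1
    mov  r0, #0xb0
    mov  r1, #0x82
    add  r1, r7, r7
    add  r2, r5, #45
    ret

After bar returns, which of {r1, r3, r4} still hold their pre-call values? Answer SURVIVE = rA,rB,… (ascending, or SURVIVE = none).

prologue: push r2 → mem[0x6f]=0x5a, sp=0x6f
body[0] xor  r7, r5, r1 → r7=0xa3
body[1] xor  r0, r7, r1 → r0=0xd1
body[2] mov  r0, #0xb0 → r0=0xb0
body[3] mov  r1, #0x82 → r1=0x82
body[4] add  r1, r7, r7 → r1=0x46
body[5] add  r2, r5, #45 → r2=0xfe
epilogue: pop r2=0x5a, sp=0x70
r1: caller-saved, written=True
r3: callee-saved, written=False
r4: callee-saved, written=False

SURVIVE = r3,r4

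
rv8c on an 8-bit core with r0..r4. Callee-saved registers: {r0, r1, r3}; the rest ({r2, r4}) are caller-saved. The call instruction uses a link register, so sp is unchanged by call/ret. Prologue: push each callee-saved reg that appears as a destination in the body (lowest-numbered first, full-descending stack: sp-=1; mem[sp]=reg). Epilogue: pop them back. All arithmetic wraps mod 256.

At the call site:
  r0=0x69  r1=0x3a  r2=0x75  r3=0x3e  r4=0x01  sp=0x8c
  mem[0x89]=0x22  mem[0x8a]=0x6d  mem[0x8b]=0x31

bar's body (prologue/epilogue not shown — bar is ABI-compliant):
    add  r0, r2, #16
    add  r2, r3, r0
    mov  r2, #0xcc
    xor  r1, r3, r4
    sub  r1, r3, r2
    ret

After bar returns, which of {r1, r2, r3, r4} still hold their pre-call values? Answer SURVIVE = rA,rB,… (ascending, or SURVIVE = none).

prologue: push r0 -> mem[0x8b]=0x69, sp=0x8b
prologue: push r1 -> mem[0x8a]=0x3a, sp=0x8a
body[0] add  r0, r2, #16 -> r0=0x85
body[1] add  r2, r3, r0 -> r2=0xc3
body[2] mov  r2, #0xcc -> r2=0xcc
body[3] xor  r1, r3, r4 -> r1=0x3f
body[4] sub  r1, r3, r2 -> r1=0x72
epilogue: pop r1=0x3a, sp=0x8b
epilogue: pop r0=0x69, sp=0x8c
r1: callee-saved, written=True
r2: caller-saved, written=True
r3: callee-saved, written=False
r4: caller-saved, written=False

SURVIVE = r1,r3,r4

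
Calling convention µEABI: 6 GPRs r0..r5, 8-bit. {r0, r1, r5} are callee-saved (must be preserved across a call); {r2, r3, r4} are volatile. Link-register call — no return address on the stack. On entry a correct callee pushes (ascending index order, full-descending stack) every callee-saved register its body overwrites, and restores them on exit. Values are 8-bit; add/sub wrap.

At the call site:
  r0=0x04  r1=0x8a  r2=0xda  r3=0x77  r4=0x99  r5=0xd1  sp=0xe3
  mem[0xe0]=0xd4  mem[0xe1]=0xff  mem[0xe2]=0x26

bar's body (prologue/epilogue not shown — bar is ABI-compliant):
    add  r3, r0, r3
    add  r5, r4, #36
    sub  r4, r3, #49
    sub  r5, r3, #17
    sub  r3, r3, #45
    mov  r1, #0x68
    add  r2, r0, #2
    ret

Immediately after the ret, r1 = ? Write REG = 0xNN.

prologue: push r1 → mem[0xe2]=0x8a, sp=0xe2
prologue: push r5 → mem[0xe1]=0xd1, sp=0xe1
body[0] add  r3, r0, r3 → r3=0x7b
body[1] add  r5, r4, #36 → r5=0xbd
body[2] sub  r4, r3, #49 → r4=0x4a
body[3] sub  r5, r3, #17 → r5=0x6a
body[4] sub  r3, r3, #45 → r3=0x4e
body[5] mov  r1, #0x68 → r1=0x68
body[6] add  r2, r0, #2 → r2=0x06
epilogue: pop r5=0xd1, sp=0xe2
epilogue: pop r1=0x8a, sp=0xe3
r1 is callee-saved → restored

REG = 0x8a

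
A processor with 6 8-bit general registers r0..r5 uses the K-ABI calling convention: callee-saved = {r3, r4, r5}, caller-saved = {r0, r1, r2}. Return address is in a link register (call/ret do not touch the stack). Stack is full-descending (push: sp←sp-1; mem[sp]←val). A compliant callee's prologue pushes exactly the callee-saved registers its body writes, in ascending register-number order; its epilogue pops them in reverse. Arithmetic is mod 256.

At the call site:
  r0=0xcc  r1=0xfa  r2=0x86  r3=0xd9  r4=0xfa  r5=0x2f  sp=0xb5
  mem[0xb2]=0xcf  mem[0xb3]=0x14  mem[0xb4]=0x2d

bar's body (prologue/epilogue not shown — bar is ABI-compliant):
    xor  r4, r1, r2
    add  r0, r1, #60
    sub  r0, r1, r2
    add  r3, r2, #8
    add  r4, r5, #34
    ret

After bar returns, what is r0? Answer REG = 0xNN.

prologue: push r3 -> mem[0xb4]=0xd9, sp=0xb4
prologue: push r4 -> mem[0xb3]=0xfa, sp=0xb3
body[0] xor  r4, r1, r2 -> r4=0x7c
body[1] add  r0, r1, #60 -> r0=0x36
body[2] sub  r0, r1, r2 -> r0=0x74
body[3] add  r3, r2, #8 -> r3=0x8e
body[4] add  r4, r5, #34 -> r4=0x51
epilogue: pop r4=0xfa, sp=0xb4
epilogue: pop r3=0xd9, sp=0xb5
r0 is caller-saved -> body value

REG = 0x74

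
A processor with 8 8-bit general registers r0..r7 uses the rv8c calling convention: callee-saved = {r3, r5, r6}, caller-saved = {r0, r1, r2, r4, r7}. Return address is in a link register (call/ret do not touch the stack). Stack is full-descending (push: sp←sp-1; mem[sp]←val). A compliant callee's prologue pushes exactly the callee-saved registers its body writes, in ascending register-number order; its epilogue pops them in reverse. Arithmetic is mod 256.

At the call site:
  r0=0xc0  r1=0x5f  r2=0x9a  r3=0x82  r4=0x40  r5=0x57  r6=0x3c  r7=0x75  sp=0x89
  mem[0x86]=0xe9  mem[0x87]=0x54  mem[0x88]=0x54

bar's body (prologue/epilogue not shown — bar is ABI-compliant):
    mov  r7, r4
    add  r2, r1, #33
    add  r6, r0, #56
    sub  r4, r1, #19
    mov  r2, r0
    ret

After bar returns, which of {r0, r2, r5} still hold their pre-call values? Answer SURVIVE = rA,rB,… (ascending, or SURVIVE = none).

prologue: push r6 -> mem[0x88]=0x3c, sp=0x88
body[0] mov  r7, r4 -> r7=0x40
body[1] add  r2, r1, #33 -> r2=0x80
body[2] add  r6, r0, #56 -> r6=0xf8
body[3] sub  r4, r1, #19 -> r4=0x4c
body[4] mov  r2, r0 -> r2=0xc0
epilogue: pop r6=0x3c, sp=0x89
r0: caller-saved, written=False
r2: caller-saved, written=True
r5: callee-saved, written=False

SURVIVE = r0,r5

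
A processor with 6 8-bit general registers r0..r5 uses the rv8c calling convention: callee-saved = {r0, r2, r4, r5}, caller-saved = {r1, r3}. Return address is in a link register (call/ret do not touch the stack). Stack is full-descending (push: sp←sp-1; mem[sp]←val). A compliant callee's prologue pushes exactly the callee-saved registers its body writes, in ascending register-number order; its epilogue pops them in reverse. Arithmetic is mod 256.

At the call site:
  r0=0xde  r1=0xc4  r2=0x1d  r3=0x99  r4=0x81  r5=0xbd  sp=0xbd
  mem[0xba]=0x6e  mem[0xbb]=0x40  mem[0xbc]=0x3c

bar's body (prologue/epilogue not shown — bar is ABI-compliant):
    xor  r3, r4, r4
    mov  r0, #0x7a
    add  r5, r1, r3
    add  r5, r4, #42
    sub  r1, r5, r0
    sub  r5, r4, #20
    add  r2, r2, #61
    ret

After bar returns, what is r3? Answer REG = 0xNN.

prologue: push r0 -> mem[0xbc]=0xde, sp=0xbc
prologue: push r2 -> mem[0xbb]=0x1d, sp=0xbb
prologue: push r5 -> mem[0xba]=0xbd, sp=0xba
body[0] xor  r3, r4, r4 -> r3=0x00
body[1] mov  r0, #0x7a -> r0=0x7a
body[2] add  r5, r1, r3 -> r5=0xc4
body[3] add  r5, r4, #42 -> r5=0xab
body[4] sub  r1, r5, r0 -> r1=0x31
body[5] sub  r5, r4, #20 -> r5=0x6d
body[6] add  r2, r2, #61 -> r2=0x5a
epilogue: pop r5=0xbd, sp=0xbb
epilogue: pop r2=0x1d, sp=0xbc
epilogue: pop r0=0xde, sp=0xbd
r3 is caller-saved -> body value

REG = 0x00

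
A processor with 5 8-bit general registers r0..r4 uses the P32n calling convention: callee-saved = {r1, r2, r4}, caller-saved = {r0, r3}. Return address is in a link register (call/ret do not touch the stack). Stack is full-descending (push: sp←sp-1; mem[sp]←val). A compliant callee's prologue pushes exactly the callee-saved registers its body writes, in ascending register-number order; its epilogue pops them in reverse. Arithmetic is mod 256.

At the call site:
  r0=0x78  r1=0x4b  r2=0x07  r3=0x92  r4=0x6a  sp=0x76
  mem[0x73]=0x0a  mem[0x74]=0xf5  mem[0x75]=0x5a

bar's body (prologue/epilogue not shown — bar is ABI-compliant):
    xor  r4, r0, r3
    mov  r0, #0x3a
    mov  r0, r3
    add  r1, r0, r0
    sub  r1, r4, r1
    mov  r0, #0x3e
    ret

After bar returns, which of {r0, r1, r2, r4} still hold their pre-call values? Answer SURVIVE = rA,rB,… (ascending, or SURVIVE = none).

prologue: push r1 → mem[0x75]=0x4b, sp=0x75
prologue: push r4 → mem[0x74]=0x6a, sp=0x74
body[0] xor  r4, r0, r3 → r4=0xea
body[1] mov  r0, #0x3a → r0=0x3a
body[2] mov  r0, r3 → r0=0x92
body[3] add  r1, r0, r0 → r1=0x24
body[4] sub  r1, r4, r1 → r1=0xc6
body[5] mov  r0, #0x3e → r0=0x3e
epilogue: pop r4=0x6a, sp=0x75
epilogue: pop r1=0x4b, sp=0x76
r0: caller-saved, written=True
r1: callee-saved, written=True
r2: callee-saved, written=False
r4: callee-saved, written=True

SURVIVE = r1,r2,r4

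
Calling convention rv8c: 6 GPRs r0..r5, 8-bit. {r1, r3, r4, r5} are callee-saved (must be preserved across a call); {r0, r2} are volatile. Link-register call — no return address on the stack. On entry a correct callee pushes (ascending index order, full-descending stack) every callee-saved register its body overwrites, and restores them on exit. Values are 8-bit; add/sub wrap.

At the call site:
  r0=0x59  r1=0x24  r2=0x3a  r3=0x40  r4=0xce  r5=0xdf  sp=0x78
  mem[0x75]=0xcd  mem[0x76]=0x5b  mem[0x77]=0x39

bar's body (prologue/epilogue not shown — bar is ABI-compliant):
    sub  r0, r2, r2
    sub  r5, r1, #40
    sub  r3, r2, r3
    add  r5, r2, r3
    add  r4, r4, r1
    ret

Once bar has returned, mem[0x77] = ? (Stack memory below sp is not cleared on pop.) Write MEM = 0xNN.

prologue: push r3 → mem[0x77]=0x40, sp=0x77
prologue: push r4 → mem[0x76]=0xce, sp=0x76
prologue: push r5 → mem[0x75]=0xdf, sp=0x75
body[0] sub  r0, r2, r2 → r0=0x00
body[1] sub  r5, r1, #40 → r5=0xfc
body[2] sub  r3, r2, r3 → r3=0xfa
body[3] add  r5, r2, r3 → r5=0x34
body[4] add  r4, r4, r1 → r4=0xf2
epilogue: pop r5=0xdf, sp=0x76
epilogue: pop r4=0xce, sp=0x77
epilogue: pop r3=0x40, sp=0x78
prologue pushed ['r3', 'r4', 'r5'] at ['0x77', '0x76', '0x75']

MEM = 0x40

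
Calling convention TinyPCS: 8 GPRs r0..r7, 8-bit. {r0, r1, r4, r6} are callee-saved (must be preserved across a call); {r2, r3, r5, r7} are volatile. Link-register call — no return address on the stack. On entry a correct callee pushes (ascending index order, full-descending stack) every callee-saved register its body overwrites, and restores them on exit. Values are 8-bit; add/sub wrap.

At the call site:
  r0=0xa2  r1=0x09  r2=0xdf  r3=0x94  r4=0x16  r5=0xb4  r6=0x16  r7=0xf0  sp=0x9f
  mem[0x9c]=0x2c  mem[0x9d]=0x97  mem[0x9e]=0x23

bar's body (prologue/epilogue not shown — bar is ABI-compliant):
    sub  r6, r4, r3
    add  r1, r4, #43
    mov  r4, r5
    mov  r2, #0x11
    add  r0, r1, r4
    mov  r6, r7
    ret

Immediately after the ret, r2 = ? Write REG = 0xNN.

prologue: push r0 -> mem[0x9e]=0xa2, sp=0x9e
prologue: push r1 -> mem[0x9d]=0x09, sp=0x9d
prologue: push r4 -> mem[0x9c]=0x16, sp=0x9c
prologue: push r6 -> mem[0x9b]=0x16, sp=0x9b
body[0] sub  r6, r4, r3 -> r6=0x82
body[1] add  r1, r4, #43 -> r1=0x41
body[2] mov  r4, r5 -> r4=0xb4
body[3] mov  r2, #0x11 -> r2=0x11
body[4] add  r0, r1, r4 -> r0=0xf5
body[5] mov  r6, r7 -> r6=0xf0
epilogue: pop r6=0x16, sp=0x9c
epilogue: pop r4=0x16, sp=0x9d
epilogue: pop r1=0x09, sp=0x9e
epilogue: pop r0=0xa2, sp=0x9f
r2 is caller-saved -> body value

REG = 0x11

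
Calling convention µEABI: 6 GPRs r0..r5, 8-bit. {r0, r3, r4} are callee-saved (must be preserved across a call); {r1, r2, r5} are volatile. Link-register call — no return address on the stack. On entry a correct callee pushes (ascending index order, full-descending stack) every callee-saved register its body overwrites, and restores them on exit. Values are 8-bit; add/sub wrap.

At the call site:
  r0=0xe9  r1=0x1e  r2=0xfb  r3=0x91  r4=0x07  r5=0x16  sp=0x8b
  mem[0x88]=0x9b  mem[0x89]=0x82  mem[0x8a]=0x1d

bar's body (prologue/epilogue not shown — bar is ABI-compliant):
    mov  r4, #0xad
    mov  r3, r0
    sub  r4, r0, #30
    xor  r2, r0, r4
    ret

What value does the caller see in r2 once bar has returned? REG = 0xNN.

prologue: push r3 → mem[0x8a]=0x91, sp=0x8a
prologue: push r4 → mem[0x89]=0x07, sp=0x89
body[0] mov  r4, #0xad → r4=0xad
body[1] mov  r3, r0 → r3=0xe9
body[2] sub  r4, r0, #30 → r4=0xcb
body[3] xor  r2, r0, r4 → r2=0x22
epilogue: pop r4=0x07, sp=0x8a
epilogue: pop r3=0x91, sp=0x8b
r2 is caller-saved → body value

REG = 0x22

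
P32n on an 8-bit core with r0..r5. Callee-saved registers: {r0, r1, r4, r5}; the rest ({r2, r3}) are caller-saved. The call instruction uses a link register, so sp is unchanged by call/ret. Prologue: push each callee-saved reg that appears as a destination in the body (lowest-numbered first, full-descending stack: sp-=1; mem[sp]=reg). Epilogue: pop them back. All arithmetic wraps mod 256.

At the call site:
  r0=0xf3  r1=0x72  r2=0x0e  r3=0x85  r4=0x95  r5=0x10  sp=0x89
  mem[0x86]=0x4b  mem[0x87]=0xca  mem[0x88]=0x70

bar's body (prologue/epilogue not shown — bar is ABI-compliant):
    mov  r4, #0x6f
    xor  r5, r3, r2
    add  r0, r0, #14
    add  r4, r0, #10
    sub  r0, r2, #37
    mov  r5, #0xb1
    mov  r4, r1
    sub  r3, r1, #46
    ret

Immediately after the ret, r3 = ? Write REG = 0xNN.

REG = 0x44

prologue: push r0 -> mem[0x88]=0xf3, sp=0x88
prologue: push r4 -> mem[0x87]=0x95, sp=0x87
prologue: push r5 -> mem[0x86]=0x10, sp=0x86
body[0] mov  r4, #0x6f -> r4=0x6f
body[1] xor  r5, r3, r2 -> r5=0x8b
body[2] add  r0, r0, #14 -> r0=0x01
body[3] add  r4, r0, #10 -> r4=0x0b
body[4] sub  r0, r2, #37 -> r0=0xe9
body[5] mov  r5, #0xb1 -> r5=0xb1
body[6] mov  r4, r1 -> r4=0x72
body[7] sub  r3, r1, #46 -> r3=0x44
epilogue: pop r5=0x10, sp=0x87
epilogue: pop r4=0x95, sp=0x88
epilogue: pop r0=0xf3, sp=0x89
r3 is caller-saved -> body value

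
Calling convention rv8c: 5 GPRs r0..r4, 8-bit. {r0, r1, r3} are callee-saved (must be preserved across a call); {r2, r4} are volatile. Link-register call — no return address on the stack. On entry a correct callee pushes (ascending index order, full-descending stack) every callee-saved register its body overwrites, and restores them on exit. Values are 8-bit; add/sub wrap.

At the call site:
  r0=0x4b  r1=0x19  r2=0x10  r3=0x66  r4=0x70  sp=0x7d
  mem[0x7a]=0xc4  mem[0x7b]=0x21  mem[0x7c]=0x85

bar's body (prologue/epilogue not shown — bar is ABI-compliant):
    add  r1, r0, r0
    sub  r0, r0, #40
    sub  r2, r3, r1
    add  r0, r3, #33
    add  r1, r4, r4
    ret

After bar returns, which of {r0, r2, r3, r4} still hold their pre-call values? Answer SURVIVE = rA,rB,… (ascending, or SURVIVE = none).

SURVIVE = r0,r3,r4

prologue: push r0 → mem[0x7c]=0x4b, sp=0x7c
prologue: push r1 → mem[0x7b]=0x19, sp=0x7b
body[0] add  r1, r0, r0 → r1=0x96
body[1] sub  r0, r0, #40 → r0=0x23
body[2] sub  r2, r3, r1 → r2=0xd0
body[3] add  r0, r3, #33 → r0=0x87
body[4] add  r1, r4, r4 → r1=0xe0
epilogue: pop r1=0x19, sp=0x7c
epilogue: pop r0=0x4b, sp=0x7d
r0: callee-saved, written=True
r2: caller-saved, written=True
r3: callee-saved, written=False
r4: caller-saved, written=False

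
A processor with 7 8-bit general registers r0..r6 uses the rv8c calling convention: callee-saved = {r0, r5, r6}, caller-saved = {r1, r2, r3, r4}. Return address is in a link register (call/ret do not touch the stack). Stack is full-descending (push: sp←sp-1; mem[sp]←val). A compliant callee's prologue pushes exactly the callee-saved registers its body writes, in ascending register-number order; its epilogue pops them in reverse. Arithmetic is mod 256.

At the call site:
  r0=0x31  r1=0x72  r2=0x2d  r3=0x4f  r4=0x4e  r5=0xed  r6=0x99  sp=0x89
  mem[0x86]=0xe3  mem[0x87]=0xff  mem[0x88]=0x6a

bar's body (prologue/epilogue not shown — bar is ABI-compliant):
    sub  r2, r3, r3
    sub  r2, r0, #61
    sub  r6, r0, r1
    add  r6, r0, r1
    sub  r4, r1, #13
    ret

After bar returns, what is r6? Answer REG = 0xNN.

REG = 0x99

prologue: push r6 -> mem[0x88]=0x99, sp=0x88
body[0] sub  r2, r3, r3 -> r2=0x00
body[1] sub  r2, r0, #61 -> r2=0xf4
body[2] sub  r6, r0, r1 -> r6=0xbf
body[3] add  r6, r0, r1 -> r6=0xa3
body[4] sub  r4, r1, #13 -> r4=0x65
epilogue: pop r6=0x99, sp=0x89
r6 is callee-saved -> restored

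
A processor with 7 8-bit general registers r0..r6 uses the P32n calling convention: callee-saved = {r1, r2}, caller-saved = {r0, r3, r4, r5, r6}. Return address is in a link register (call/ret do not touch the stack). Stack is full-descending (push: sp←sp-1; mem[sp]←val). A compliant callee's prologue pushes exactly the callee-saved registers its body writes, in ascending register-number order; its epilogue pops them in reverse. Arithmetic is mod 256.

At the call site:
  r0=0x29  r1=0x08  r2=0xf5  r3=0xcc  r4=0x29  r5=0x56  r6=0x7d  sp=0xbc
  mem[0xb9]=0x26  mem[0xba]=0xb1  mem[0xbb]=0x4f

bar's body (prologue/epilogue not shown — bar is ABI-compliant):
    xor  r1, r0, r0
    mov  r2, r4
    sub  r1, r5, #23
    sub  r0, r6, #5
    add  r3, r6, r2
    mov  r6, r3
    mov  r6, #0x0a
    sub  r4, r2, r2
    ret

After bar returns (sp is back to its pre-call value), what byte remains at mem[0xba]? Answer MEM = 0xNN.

prologue: push r1 → mem[0xbb]=0x08, sp=0xbb
prologue: push r2 → mem[0xba]=0xf5, sp=0xba
body[0] xor  r1, r0, r0 → r1=0x00
body[1] mov  r2, r4 → r2=0x29
body[2] sub  r1, r5, #23 → r1=0x3f
body[3] sub  r0, r6, #5 → r0=0x78
body[4] add  r3, r6, r2 → r3=0xa6
body[5] mov  r6, r3 → r6=0xa6
body[6] mov  r6, #0x0a → r6=0x0a
body[7] sub  r4, r2, r2 → r4=0x00
epilogue: pop r2=0xf5, sp=0xbb
epilogue: pop r1=0x08, sp=0xbc
prologue pushed ['r1', 'r2'] at ['0xbb', '0xba']

MEM = 0xf5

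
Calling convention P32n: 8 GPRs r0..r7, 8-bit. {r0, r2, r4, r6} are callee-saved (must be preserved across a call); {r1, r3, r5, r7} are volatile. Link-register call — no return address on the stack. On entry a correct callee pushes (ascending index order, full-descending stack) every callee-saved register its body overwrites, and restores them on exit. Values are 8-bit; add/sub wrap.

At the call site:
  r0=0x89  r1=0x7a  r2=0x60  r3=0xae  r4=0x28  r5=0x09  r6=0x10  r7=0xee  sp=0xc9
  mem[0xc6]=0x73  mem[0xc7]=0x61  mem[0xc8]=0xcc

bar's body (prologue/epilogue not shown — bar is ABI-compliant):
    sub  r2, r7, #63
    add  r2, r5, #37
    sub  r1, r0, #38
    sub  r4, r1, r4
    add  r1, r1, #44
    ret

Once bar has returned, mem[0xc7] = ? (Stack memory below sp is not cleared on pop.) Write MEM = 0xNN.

MEM = 0x28

prologue: push r2 -> mem[0xc8]=0x60, sp=0xc8
prologue: push r4 -> mem[0xc7]=0x28, sp=0xc7
body[0] sub  r2, r7, #63 -> r2=0xaf
body[1] add  r2, r5, #37 -> r2=0x2e
body[2] sub  r1, r0, #38 -> r1=0x63
body[3] sub  r4, r1, r4 -> r4=0x3b
body[4] add  r1, r1, #44 -> r1=0x8f
epilogue: pop r4=0x28, sp=0xc8
epilogue: pop r2=0x60, sp=0xc9
prologue pushed ['r2', 'r4'] at ['0xc8', '0xc7']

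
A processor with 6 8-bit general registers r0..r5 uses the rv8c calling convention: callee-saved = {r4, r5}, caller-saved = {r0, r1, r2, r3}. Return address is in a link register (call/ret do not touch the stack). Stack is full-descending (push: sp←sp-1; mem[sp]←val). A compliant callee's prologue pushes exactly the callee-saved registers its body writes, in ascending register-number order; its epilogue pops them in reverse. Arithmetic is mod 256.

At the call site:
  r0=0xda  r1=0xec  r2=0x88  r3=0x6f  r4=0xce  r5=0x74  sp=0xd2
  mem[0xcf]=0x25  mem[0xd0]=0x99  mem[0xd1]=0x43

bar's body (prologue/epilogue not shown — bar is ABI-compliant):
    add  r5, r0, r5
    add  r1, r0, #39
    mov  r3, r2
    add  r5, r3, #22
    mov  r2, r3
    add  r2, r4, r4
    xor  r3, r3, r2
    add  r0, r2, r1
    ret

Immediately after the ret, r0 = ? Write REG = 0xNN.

prologue: push r5 → mem[0xd1]=0x74, sp=0xd1
body[0] add  r5, r0, r5 → r5=0x4e
body[1] add  r1, r0, #39 → r1=0x01
body[2] mov  r3, r2 → r3=0x88
body[3] add  r5, r3, #22 → r5=0x9e
body[4] mov  r2, r3 → r2=0x88
body[5] add  r2, r4, r4 → r2=0x9c
body[6] xor  r3, r3, r2 → r3=0x14
body[7] add  r0, r2, r1 → r0=0x9d
epilogue: pop r5=0x74, sp=0xd2
r0 is caller-saved → body value

REG = 0x9d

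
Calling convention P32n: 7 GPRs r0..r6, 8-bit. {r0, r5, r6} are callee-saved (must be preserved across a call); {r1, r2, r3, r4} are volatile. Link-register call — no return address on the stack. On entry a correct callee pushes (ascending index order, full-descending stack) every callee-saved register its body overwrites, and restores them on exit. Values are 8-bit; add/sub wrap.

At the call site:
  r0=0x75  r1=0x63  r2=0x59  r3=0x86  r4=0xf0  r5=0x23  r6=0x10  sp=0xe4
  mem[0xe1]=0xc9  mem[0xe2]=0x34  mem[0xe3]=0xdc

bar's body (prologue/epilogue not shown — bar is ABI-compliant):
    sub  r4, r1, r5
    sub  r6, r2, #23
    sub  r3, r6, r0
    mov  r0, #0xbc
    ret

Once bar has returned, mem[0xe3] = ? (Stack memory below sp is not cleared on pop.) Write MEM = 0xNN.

prologue: push r0 → mem[0xe3]=0x75, sp=0xe3
prologue: push r6 → mem[0xe2]=0x10, sp=0xe2
body[0] sub  r4, r1, r5 → r4=0x40
body[1] sub  r6, r2, #23 → r6=0x42
body[2] sub  r3, r6, r0 → r3=0xcd
body[3] mov  r0, #0xbc → r0=0xbc
epilogue: pop r6=0x10, sp=0xe3
epilogue: pop r0=0x75, sp=0xe4
prologue pushed ['r0', 'r6'] at ['0xe3', '0xe2']

MEM = 0x75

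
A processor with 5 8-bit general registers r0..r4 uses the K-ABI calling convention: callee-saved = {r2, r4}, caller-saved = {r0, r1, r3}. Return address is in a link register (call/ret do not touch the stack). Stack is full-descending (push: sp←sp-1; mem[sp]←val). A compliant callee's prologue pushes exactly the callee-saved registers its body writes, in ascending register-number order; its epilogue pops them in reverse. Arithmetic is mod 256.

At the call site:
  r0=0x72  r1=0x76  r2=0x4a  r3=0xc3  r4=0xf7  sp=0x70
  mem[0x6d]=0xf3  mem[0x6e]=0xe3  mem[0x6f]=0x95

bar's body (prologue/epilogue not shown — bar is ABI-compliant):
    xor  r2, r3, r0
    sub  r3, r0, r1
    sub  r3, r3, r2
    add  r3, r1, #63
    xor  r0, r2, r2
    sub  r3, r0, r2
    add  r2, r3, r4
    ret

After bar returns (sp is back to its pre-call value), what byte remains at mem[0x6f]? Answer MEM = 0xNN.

prologue: push r2 -> mem[0x6f]=0x4a, sp=0x6f
body[0] xor  r2, r3, r0 -> r2=0xb1
body[1] sub  r3, r0, r1 -> r3=0xfc
body[2] sub  r3, r3, r2 -> r3=0x4b
body[3] add  r3, r1, #63 -> r3=0xb5
body[4] xor  r0, r2, r2 -> r0=0x00
body[5] sub  r3, r0, r2 -> r3=0x4f
body[6] add  r2, r3, r4 -> r2=0x46
epilogue: pop r2=0x4a, sp=0x70
prologue pushed ['r2'] at ['0x6f']

MEM = 0x4a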